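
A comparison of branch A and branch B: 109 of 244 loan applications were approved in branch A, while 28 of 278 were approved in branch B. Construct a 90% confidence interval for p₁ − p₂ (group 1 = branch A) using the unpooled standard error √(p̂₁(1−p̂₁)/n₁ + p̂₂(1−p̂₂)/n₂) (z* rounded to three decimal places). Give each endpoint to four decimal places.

p̂₁ = 0.44672, p̂₂ = 0.10072, so the observed difference is 0.34600.
SE = √(0.001012956 + 0.000325809) = √0.001338765 = 0.036589.
For 90% confidence, z* = 1.645. Margin of error = 0.06019.
Interval: 0.34600 ± 0.06019 → (0.2858, 0.4062).

(0.2858, 0.4062)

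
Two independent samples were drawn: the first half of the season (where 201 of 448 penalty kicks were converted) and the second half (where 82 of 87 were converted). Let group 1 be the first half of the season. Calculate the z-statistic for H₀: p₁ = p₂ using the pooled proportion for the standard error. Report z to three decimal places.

Sample proportions: p̂₁ = 201/448 = 0.44866 and p̂₂ = 82/87 = 0.94253.
Pooling: p̂ = 283/535 = 0.52897.
SE = √[p̂(1−p̂)(1/n₁+1/n₂)] = √[0.52897·0.47103·(1/448+1/87)] ≈ 0.058481.
z = -0.49387/0.058481 = -8.445.

z = -8.445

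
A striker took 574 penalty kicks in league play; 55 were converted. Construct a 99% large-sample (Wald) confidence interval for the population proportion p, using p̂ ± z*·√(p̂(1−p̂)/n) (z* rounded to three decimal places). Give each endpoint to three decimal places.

(0.064, 0.127)

The sample proportion is 55/574 = 0.09582.
SE = √(p̂(1−p̂)/n) = √(0.086638/574) = 0.012286.
For 99% confidence, z* = 2.576.
Margin = 2.576·0.012286 = 0.03165.
Interval: 0.09582 ± 0.03165 → (0.064, 0.127).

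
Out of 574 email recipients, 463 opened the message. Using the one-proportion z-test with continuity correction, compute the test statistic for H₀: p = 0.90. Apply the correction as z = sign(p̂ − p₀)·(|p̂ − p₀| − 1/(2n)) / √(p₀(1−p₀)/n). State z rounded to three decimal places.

z = -7.388

p̂ = 463/574 = 0.80662. p̂ − p₀ = -0.093380.
Continuity correction 1/(2n) = 1/1148 = 0.000871.
Corrected numerator: |-0.093380| − 0.000871 = 0.092509.
Null standard error: √(0.90·0.10/574) = √0.000156794 = 0.012522.
z = −0.092509/0.012522 = -7.388.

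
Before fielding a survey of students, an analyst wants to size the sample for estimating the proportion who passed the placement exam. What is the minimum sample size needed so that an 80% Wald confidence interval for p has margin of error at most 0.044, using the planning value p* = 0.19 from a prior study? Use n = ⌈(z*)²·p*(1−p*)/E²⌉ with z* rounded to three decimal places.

n = 131

For 80% confidence, z* = 1.282.
p*(1−p*) = 0.1539.
(z*)²·p*(1−p*)/E² = 1.643524·0.1539/0.001936 = 130.650.
⌈130.650⌉ = 131.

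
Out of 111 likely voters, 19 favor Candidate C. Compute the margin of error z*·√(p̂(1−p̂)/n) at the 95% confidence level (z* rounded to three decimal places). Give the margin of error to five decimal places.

ME = 0.07007

With x = 19 successes in n = 111, p̂ = 0.17117.
SE(p̂) = √(0.17117·0.82883/111) = 0.035751.
For 95% confidence, z* = 1.960.
Margin of error = z*·SE = 1.960 × 0.035751 = 0.07007.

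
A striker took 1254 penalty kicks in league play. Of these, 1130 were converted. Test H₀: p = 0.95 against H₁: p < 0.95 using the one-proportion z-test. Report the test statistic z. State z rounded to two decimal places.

With x = 1130 successes in n = 1254, p̂ = 0.90112.
SE₀ = √(0.95·0.05/1254) = 0.006155.
z = (0.90112 − 0.95)/0.006155 = -0.04888/0.006155 = -7.94.

z = -7.94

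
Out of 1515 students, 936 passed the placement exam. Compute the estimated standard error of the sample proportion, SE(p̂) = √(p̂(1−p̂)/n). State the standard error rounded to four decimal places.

SE = 0.0125

The sample proportion is 936/1515 = 0.61782.
p̂(1−p̂) = 0.236118.
SE = √(0.236118/1515) = 0.0125.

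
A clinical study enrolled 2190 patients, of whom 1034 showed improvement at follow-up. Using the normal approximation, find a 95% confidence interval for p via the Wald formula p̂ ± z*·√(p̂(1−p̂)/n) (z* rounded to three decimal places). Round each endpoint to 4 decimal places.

(0.4512, 0.4931)

Sample proportion p̂ = 1034/2190 = 0.47215.
Standard error of p̂: √(0.249224/2190) = √0.000113801 = 0.010668.
z* = 1.960 at the 95% level.
Margin of error: 1.960 × 0.010668 = 0.02091.
So the interval runs from 0.4512 to 0.4931.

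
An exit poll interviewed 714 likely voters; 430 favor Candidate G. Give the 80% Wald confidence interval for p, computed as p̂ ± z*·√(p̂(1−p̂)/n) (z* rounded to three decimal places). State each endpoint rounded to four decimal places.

With x = 430 successes in n = 714, p̂ = 0.60224.
Standard error of p̂: √(0.239547/714) = √0.000335500 = 0.018317.
For 80% confidence, z* = 1.282.
Margin = 1.282·0.018317 = 0.02348.
Interval: 0.60224 ± 0.02348 → (0.5788, 0.6257).

(0.5788, 0.6257)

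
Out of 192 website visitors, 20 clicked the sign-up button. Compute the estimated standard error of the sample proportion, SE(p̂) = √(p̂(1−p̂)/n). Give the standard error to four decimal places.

Sample proportion p̂ = 20/192 = 0.10417.
p̂(1−p̂) = 0.10417·0.89583 = 0.093319.
Dividing by n and taking the root: √0.000486036 = 0.0220.

SE = 0.0220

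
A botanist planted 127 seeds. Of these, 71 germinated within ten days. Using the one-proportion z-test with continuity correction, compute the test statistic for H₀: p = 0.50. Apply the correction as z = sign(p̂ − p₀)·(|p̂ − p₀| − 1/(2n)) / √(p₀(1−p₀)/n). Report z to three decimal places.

Sample proportion p̂ = 71/127 = 0.55906. p̂ − p₀ = 0.059055.
Continuity correction 1/(2n) = 1/254 = 0.003937.
Corrected numerator: |0.059055| − 0.003937 = 0.055118.
Under H₀, SE = √(p₀(1−p₀)/n) = √(0.50·0.50/127) = √0.001968504 = 0.044368.
z = (+)0.055118/0.044368 = 1.242.

z = 1.242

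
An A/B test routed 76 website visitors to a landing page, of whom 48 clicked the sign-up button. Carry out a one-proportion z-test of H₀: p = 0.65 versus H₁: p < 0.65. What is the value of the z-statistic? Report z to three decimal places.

z = -0.337

p̂ = 48/76 = 0.63158.
Under H₀, SE = √(p₀(1−p₀)/n) = √(0.65·0.35/76) = √0.002993421 = 0.054712.
z = (0.63158 − 0.65)/0.054712 = -0.01842/0.054712 = -0.337.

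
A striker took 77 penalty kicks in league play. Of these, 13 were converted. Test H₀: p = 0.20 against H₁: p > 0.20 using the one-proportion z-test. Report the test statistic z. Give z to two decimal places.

With x = 13 successes in n = 77, p̂ = 0.16883.
Under H₀, SE = √(p₀(1−p₀)/n) = √(0.20·0.80/77) = √0.002077922 = 0.045584.
z = (p̂ − p₀)/SE = (0.16883 − 0.20)/0.045584 = -0.68.

z = -0.68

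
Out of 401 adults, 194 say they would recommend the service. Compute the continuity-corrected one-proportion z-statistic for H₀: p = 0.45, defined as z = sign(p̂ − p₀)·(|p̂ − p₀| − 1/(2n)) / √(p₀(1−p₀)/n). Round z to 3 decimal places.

z = 1.310

With x = 194 successes in n = 401, p̂ = 0.48379. p̂ − p₀ = 0.033791.
1/(2n) = 0.001247.
Corrected numerator: |0.033791| − 0.001247 = 0.032544.
SE₀ = √(0.45·0.55/401) = 0.024844.
z = +0.032544/0.024844 = 1.310.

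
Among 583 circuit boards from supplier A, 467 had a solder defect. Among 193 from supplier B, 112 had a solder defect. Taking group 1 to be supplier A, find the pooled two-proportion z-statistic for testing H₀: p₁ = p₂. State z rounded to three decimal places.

p̂₁ = 467/583 = 0.80103, p̂₂ = 112/193 = 0.58031.
Pooling: p̂ = 579/776 = 0.74613.
SE = √[p̂(1−p̂)(1/n₁+1/n₂)] = √[0.74613·0.25387·(1/583+1/193)] ≈ 0.036143.
z = (p̂₁ − p̂₂)/SE = (0.80103 − 0.58031)/0.036143 = 0.22072/0.036143 = 6.107.

z = 6.107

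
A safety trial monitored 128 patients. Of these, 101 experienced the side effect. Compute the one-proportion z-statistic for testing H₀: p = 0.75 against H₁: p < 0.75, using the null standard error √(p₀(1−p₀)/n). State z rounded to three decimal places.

z = 1.021

p̂ = 101/128 = 0.78906.
SE₀ = √(0.75·0.25/128) = 0.038273.
Test statistic: z = 0.03906/0.038273 = 1.021.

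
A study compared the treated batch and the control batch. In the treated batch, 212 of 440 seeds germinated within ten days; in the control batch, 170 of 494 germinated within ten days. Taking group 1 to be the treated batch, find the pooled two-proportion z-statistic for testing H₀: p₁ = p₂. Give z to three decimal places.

Sample proportions: p̂₁ = 212/440 = 0.48182 and p̂₂ = 170/494 = 0.34413.
Pooled p̂ = (212+170)/(440+494) = 382/934 = 0.40899.
Pooled SE = √[0.2417178·0.00429702] ≈ 0.032228.
z = 0.13769/0.032228 = 4.272.

z = 4.272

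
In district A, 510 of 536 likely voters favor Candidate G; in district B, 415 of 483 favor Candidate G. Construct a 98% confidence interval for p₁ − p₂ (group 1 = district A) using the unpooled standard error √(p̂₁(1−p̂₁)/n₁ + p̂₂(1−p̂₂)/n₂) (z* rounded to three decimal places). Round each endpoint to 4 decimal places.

(0.0496, 0.1350)

p̂₁ = 510/536 = 0.95149, p̂₂ = 415/483 = 0.85921; p̂₁ − p̂₂ = 0.09228.
Unpooled SE = √(p̂₁(1−p̂₁)/n₁ + p̂₂(1−p̂₂)/n₂) = √(0.000086109 + 0.000250447) = 0.018345.
The 98% critical value is z* = 2.326. Margin = 2.326·0.018345 = 0.04267.
So the interval runs from 0.0496 to 0.1350.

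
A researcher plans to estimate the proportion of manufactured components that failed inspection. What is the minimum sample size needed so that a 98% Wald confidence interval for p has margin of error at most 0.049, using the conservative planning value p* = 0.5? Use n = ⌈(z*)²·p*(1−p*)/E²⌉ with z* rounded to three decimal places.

n = 564

For 98% confidence, z* = 2.326.
p*(1−p*) = 0.50·0.50 = 0.2500.
(z*)²·p*(1−p*)/E² = 5.410276·0.2500/0.002401 = 563.336.
⌈563.336⌉ = 564.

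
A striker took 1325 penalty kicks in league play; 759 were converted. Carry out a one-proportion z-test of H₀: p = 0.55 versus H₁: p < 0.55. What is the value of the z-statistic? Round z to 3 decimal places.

p̂ = 759/1325 = 0.57283.
Null standard error: √(0.55·0.45/1325) = √0.000186792 = 0.013667.
z = (p̂ − p₀)/SE = (0.57283 − 0.55)/0.013667 = 1.670.

z = 1.670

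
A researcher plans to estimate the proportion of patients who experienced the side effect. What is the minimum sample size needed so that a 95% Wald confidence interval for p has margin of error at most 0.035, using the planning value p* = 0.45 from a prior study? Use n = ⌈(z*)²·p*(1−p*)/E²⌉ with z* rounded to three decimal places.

n = 777

The 95% critical value is z* = 1.960.
p*(1−p*) = 0.45·0.55 = 0.2475.
(z*)²·p*(1−p*)/E² = 3.841600·0.2475/0.001225 = 776.160.
Rounding up, n = 777.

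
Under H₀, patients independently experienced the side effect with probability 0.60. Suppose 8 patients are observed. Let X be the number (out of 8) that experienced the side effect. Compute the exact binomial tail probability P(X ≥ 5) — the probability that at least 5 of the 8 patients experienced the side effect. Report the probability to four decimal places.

X is binomial with n = 8 and p = 0.60.
P(X ≥ 5) = C(8,5)·0.60^5·0.40^3 + C(8,6)·0.60^6·0.40^2 + C(8,7)·0.60^7·0.40^1 + C(8,8)·0.60^8·0.40^0.
= 0.278692 + 0.209019 + 0.089580 + 0.016796 = 0.5941.

P = 0.5941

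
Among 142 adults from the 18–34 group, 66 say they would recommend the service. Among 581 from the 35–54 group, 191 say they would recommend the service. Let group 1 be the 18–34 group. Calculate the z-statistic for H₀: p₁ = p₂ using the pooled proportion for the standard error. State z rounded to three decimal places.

z = 3.036

p̂₁ = 66/142 = 0.46479, p̂₂ = 191/581 = 0.32874.
Pooled p̂ = (66+191)/(142+581) = 257/723 = 0.35546.
Pooled SE = √[0.2291092·0.00876342] ≈ 0.044808.
z = 0.13605/0.044808 = 3.036.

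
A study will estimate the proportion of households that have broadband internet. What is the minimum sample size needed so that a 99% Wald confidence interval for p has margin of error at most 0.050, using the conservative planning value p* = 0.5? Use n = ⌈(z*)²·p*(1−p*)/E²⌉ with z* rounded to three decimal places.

z* = 2.576 at the 99% level.
p*(1−p*) = 0.50·0.50 = 0.2500.
(z*)²·p*(1−p*)/E² = 6.635776·0.2500/0.002500 = 663.578.
⌈663.578⌉ = 664.

n = 664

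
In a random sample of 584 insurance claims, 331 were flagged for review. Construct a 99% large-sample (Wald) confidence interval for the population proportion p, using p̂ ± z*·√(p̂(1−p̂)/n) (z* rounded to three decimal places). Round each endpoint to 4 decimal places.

(0.5140, 0.6196)

Sample proportion p̂ = 331/584 = 0.56678.
Standard error of p̂: √(0.245540/584) = √0.000420446 = 0.020505.
For 99% confidence, z* = 2.576.
Margin = 2.576·0.020505 = 0.05282.
CI: 0.56678 ± 0.05282 = (0.5140, 0.6196).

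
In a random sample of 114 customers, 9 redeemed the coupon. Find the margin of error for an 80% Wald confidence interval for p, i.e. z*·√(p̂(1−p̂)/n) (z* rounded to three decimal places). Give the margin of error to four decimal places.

ME = 0.0324

p̂ = 9/114 = 0.07895.
Standard error of p̂: √(0.072715/114) = √0.000637848 = 0.025256.
For 80% confidence, z* = 1.282.
ME = 1.282·0.025256 = 0.0324.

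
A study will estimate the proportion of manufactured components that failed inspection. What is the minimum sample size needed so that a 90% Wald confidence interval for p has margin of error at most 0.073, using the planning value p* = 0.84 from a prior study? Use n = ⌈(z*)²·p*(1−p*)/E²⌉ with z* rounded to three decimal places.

For 90% confidence, z* = 1.645.
p*(1−p*) = 0.84·0.16 = 0.1344.
(z*)²·p*(1−p*)/E² = 2.706025·0.1344/0.005329 = 68.247.
Rounding up, n = 69.

n = 69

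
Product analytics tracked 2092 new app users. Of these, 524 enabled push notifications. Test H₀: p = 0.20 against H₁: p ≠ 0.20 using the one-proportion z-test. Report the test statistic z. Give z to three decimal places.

z = 5.772

Sample proportion p̂ = 524/2092 = 0.25048.
SE₀ = √(0.20·0.80/2092) = 0.008745.
z = (0.25048 − 0.20)/0.008745 = 0.05048/0.008745 = 5.772.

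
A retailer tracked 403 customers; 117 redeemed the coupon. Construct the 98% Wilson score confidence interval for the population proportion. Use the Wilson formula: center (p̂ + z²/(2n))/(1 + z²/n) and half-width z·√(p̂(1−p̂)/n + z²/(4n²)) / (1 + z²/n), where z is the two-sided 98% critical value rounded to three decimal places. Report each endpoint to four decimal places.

Here p̂ = 117/403 = 0.29032 and z = 2.326 (z² = 5.410276).
Denominator 1 + z²/n = 1 + 5.410276/403 = 1.013425.
Adjusted center: (0.29032 + z²/(2n))/1.013425 = 0.29310.
Radicand: p̂(1−p̂)/n + z²/(4n²) = 0.000511254 + 0.000008328 = 0.000519582.
Half-width = z·√(radicand)/denom = 2.326·0.022794/1.013425 = 0.05232.
So the interval runs from 0.2408 to 0.3454.

(0.2408, 0.3454)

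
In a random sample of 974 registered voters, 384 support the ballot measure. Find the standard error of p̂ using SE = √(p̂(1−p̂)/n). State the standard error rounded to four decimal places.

With x = 384 successes in n = 974, p̂ = 0.39425.
p̂(1−p̂) = 0.238817.
Dividing by n and taking the root: √0.000245192 = 0.0157.

SE = 0.0157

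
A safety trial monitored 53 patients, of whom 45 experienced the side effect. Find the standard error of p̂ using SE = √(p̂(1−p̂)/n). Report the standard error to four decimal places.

Sample proportion p̂ = 45/53 = 0.84906.
p̂(1−p̂) = 0.128157.
SE = √(0.128157/53) = √0.002418057 = 0.0492.

SE = 0.0492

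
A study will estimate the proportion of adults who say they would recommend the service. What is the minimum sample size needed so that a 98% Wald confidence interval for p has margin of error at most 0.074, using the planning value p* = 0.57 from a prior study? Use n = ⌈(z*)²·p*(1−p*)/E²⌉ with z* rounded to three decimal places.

The 98% critical value is z* = 2.326.
p*(1−p*) = 0.2451.
(z*)²·p*(1−p*)/E² = 5.410276·0.2451/0.005476 = 242.158.
⌈242.158⌉ = 243.

n = 243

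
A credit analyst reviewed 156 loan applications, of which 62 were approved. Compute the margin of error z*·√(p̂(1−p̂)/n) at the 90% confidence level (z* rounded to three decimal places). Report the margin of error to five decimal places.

With x = 62 successes in n = 156, p̂ = 0.39744.
Standard error of p̂: √(0.239481/156) = √0.001535132 = 0.039181.
The 90% critical value is z* = 1.645.
Margin of error = z*·SE = 1.645 × 0.039181 = 0.06445.

ME = 0.06445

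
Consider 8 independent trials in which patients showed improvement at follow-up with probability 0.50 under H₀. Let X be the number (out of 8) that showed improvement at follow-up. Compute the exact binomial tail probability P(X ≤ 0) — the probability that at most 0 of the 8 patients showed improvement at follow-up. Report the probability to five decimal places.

X ~ Binomial(n=8, p=0.50).
P(X ≤ 0) = C(8,0)·0.50^0·0.50^8.
= 0.003906 = 0.00391.

P = 0.00391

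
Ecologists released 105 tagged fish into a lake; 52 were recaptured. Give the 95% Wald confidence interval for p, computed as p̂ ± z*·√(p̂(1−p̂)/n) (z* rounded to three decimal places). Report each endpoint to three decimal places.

(0.400, 0.591)

p̂ = 52/105 = 0.49524.
SE = √(p̂(1−p̂)/n) = √(0.249977/105) = 0.048793.
z* = 1.960 at the 95% level.
Margin of error: 1.960 × 0.048793 = 0.09563.
CI: 0.49524 ± 0.09563 = (0.400, 0.591).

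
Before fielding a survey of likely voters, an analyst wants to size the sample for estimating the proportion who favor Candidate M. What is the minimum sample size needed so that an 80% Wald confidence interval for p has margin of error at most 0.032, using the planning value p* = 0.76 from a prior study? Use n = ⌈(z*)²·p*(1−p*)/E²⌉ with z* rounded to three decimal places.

For 80% confidence, z* = 1.282.
p*(1−p*) = 0.1824.
(z*)²·p*(1−p*)/E² = 1.643524·0.1824/0.001024 = 292.753.
⌈292.753⌉ = 293.

n = 293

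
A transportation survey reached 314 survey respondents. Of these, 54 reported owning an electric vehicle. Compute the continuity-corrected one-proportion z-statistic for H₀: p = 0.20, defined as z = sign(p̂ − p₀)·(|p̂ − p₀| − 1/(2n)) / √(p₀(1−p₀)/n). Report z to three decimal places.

z = -1.171

p̂ = 54/314 = 0.17197. p̂ − p₀ = -0.028025.
1/(2n) = 0.001592.
Corrected numerator: |-0.028025| − 0.001592 = 0.026433.
Under H₀, SE = √(p₀(1−p₀)/n) = √(0.20·0.80/314) = √0.000509554 = 0.022573.
z = −0.026433/0.022573 = -1.171.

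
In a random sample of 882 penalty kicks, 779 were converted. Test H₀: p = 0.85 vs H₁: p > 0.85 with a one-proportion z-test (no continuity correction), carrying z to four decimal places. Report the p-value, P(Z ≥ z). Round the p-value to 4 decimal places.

p-value = 0.0029

The sample proportion is 779/882 = 0.88322.
Null standard error: √(0.85·0.15/882) = √0.000144558 = 0.012023.
Test statistic (full precision, shown to 4 dp): z = (779/882 − 0.85)/SE₀ ≈ 2.7630.
p-value = P(Z ≥ z) with z = 2.7630 → 0.0029.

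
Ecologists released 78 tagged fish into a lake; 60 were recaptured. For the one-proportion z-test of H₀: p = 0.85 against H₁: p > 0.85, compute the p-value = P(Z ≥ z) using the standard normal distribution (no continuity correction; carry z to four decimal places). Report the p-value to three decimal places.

p-value = 0.977

p̂ = 60/78 = 0.76923.
Under H₀, SE = √(p₀(1−p₀)/n) = √(0.85·0.15/78) = √0.001634615 = 0.040430.
z = (p̂ − p₀)/SE = (60/78 − 0.85)/0.040430 ≈ -1.9977.
From the standard normal, P(Z ≥ z) = 0.977.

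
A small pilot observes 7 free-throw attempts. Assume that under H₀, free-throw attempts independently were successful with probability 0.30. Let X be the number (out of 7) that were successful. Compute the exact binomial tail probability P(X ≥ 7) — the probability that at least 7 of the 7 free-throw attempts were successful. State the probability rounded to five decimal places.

X is binomial with n = 7 and p = 0.30.
P(X ≥ 7) = C(7,7)·0.30^7·0.70^0.
= 0.000219 = 0.00022.

P = 0.00022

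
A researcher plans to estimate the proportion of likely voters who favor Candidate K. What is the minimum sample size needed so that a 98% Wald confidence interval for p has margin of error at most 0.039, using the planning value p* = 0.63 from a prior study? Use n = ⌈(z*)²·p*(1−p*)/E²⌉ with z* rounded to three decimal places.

n = 830

z* = 2.326 at the 98% level.
p*(1−p*) = 0.2331.
(z*)²·p*(1−p*)/E² = 5.410276·0.2331/0.001521 = 829.149.
Rounding up, n = 830.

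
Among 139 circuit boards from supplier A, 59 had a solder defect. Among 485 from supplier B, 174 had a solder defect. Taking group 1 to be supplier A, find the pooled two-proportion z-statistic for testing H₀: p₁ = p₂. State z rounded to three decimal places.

Sample proportions: p̂₁ = 59/139 = 0.42446 and p̂₂ = 174/485 = 0.35876.
Pooling: p̂ = 233/624 = 0.37340.
SE = √[p̂(1−p̂)(1/n₁+1/n₂)] = √[0.37340·0.62660·(1/139+1/485)] ≈ 0.046537.
z = (p̂₁ − p̂₂)/SE = (0.42446 − 0.35876)/0.046537 = 0.06570/0.046537 = 1.412.

z = 1.412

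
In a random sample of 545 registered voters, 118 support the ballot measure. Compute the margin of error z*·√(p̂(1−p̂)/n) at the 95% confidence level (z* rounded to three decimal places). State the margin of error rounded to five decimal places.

ME = 0.03458

With x = 118 successes in n = 545, p̂ = 0.21651.
SE = √(p̂(1−p̂)/n) = √(0.169636/545) = 0.017643.
z* = 1.960 at the 95% level.
ME = 1.960·0.017643 = 0.03458.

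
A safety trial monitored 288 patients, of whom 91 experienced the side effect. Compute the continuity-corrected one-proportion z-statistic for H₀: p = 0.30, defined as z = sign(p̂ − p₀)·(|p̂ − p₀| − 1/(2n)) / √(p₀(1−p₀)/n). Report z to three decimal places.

The sample proportion is 91/288 = 0.31597. p̂ − p₀ = 0.015972.
1/(2n) = 0.001736.
Corrected numerator: |0.015972| − 0.001736 = 0.014236.
Null standard error: √(0.30·0.70/288) = √0.000729167 = 0.027003.
z = +0.014236/0.027003 = 0.527.

z = 0.527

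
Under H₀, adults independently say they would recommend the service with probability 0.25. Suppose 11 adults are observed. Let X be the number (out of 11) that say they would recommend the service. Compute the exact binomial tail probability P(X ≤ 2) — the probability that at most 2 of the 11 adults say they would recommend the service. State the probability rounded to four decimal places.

X ~ Binomial(n=11, p=0.25).
P(X ≤ 2) = C(11,0)·0.25^0·0.75^11 + C(11,1)·0.25^1·0.75^10 + C(11,2)·0.25^2·0.75^9.
= 0.042235 + 0.154862 + 0.258104 = 0.4552.

P = 0.4552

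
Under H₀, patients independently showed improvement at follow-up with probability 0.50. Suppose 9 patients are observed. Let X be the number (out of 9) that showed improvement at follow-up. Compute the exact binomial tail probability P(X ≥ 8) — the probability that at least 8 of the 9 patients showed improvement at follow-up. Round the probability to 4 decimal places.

P = 0.0195

X ~ Binomial(n=9, p=0.50).
P(X ≥ 8) = C(9,8)·0.50^8·0.50^1 + C(9,9)·0.50^9·0.50^0.
= 0.017578 + 0.001953 = 0.0195.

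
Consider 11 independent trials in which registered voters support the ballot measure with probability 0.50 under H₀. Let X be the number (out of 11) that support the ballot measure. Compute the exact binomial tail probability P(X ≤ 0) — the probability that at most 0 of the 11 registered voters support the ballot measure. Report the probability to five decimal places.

X is binomial with n = 11 and p = 0.50.
P(X ≤ 0) = C(11,0)·0.50^0·0.50^11.
= 0.000488 = 0.00049.

P = 0.00049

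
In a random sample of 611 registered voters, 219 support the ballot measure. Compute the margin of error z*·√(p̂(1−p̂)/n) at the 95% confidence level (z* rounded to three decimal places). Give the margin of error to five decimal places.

ME = 0.03802

p̂ = 219/611 = 0.35843.
SE = √(p̂(1−p̂)/n) = √(0.229958/611) = 0.019400.
The 95% critical value is z* = 1.960.
So ME = 0.03802.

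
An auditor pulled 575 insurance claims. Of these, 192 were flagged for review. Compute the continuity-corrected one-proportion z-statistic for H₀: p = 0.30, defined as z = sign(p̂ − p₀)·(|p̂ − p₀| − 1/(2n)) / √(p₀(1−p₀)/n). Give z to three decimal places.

z = 1.729

Sample proportion p̂ = 192/575 = 0.33391. p̂ − p₀ = 0.033913.
Continuity correction 1/(2n) = 1/1150 = 0.000870.
Corrected numerator: |0.033913| − 0.000870 = 0.033043.
Under H₀, SE = √(p₀(1−p₀)/n) = √(0.30·0.70/575) = √0.000365217 = 0.019111.
z = +0.033043/0.019111 = 1.729.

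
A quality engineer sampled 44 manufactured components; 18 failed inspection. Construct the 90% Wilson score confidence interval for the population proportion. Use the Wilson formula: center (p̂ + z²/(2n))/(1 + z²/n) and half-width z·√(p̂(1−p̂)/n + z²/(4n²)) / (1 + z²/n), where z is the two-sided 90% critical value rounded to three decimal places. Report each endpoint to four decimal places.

(0.2959, 0.5328)

Here p̂ = 18/44 = 0.40909 and z = 1.645 (z² = 2.706025).
1 + z²/n = 1.061501.
Center = (0.40909 + 0.030750)/1.061501 = 0.41436.
Radicand: p̂(1−p̂)/n + z²/(4n²) = 0.005493989 + 0.000349435 = 0.005843424.
Half-width = 1.645·√0.005843424/1.061501 = 0.11846.
So the interval runs from 0.2959 to 0.5328.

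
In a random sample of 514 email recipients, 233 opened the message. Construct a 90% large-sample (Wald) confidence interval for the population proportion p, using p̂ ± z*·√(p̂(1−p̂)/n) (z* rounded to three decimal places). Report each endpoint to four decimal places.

p̂ = 233/514 = 0.45331.
SE(p̂) = √(0.45331·0.54669/514) = 0.021958.
The 90% critical value is z* = 1.645.
Margin = 1.645·0.021958 = 0.03612.
So the interval runs from 0.4172 to 0.4894.

(0.4172, 0.4894)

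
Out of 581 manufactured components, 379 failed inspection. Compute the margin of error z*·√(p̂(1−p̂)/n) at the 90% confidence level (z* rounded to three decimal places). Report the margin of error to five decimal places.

ME = 0.03250

The sample proportion is 379/581 = 0.65232.
SE = √(p̂(1−p̂)/n) = √(0.226798/581) = 0.019757.
z* = 1.645 at the 90% level.
ME = 1.645·0.019757 = 0.03250.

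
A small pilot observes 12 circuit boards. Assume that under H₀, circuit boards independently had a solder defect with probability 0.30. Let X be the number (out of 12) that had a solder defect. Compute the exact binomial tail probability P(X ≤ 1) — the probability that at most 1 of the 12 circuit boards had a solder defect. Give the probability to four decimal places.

P = 0.0850

X is binomial with n = 12 and p = 0.30.
P(X ≤ 1) = C(12,0)·0.30^0·0.70^12 + C(12,1)·0.30^1·0.70^11.
= 0.013841 + 0.071184 = 0.0850.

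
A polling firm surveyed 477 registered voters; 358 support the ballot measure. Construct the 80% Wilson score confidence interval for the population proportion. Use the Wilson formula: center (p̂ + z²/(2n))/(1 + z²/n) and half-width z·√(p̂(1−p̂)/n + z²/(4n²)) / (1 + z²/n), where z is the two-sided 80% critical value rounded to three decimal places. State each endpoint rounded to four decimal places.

(0.7243, 0.7750)

Here p̂ = 358/477 = 0.75052 and z = 1.282 (z² = 1.643524).
1 + z²/n = 1.003446.
Adjusted center: (0.75052 + z²/(2n))/1.003446 = 0.74966.
Radicand: p̂(1−p̂)/n + z²/(4n²) = 0.000392532 + 0.000001806 = 0.000394338.
Half-width = 1.282·√0.000394338/1.003446 = 0.02537.
CI: 0.74966 ± 0.02537 = (0.7243, 0.7750).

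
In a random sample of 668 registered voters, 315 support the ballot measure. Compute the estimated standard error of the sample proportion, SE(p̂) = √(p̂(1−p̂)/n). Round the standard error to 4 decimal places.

With x = 315 successes in n = 668, p̂ = 0.47156.
p̂(1−p̂) = 0.249191.
SE = √(0.249191/668) = √0.000373040 = 0.0193.

SE = 0.0193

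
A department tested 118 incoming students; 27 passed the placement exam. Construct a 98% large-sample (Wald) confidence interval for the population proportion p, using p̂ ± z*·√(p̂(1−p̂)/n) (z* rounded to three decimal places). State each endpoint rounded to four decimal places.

(0.1389, 0.3188)

With x = 27 successes in n = 118, p̂ = 0.22881.
SE(p̂) = √(0.22881·0.77119/118) = 0.038670.
z* = 2.326 at the 98% level.
Margin = 2.326·0.038670 = 0.08995.
Interval: 0.22881 ± 0.08995 → (0.1389, 0.3188).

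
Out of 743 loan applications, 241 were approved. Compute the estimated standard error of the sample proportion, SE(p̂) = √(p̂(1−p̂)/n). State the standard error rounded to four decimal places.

SE = 0.0172

p̂ = 241/743 = 0.32436.
p̂(1−p̂) = 0.219151.
SE = √(0.219151/743) = 0.0172.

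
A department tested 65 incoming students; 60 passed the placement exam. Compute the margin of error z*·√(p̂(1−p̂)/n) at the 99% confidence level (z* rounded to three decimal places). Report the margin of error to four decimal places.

Sample proportion p̂ = 60/65 = 0.92308.
Standard error of p̂: √(0.071006/65) = √0.001092399 = 0.033051.
The 99% critical value is z* = 2.576.
Margin of error = z*·SE = 2.576 × 0.033051 = 0.0851.

ME = 0.0851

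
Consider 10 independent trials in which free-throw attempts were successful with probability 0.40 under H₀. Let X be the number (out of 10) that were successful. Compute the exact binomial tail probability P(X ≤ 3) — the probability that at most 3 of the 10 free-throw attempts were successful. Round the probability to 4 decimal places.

X is binomial with n = 10 and p = 0.40.
P(X ≤ 3) = C(10,0)·0.40^0·0.60^10 + C(10,1)·0.40^1·0.60^9 + C(10,2)·0.40^2·0.60^8 + C(10,3)·0.40^3·0.60^7.
= 0.006047 + 0.040311 + 0.120932 + 0.214991 = 0.3823.

P = 0.3823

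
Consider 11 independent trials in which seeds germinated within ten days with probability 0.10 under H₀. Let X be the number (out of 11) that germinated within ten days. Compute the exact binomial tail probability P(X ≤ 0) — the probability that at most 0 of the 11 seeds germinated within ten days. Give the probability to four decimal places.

X is binomial with n = 11 and p = 0.10.
P(X ≤ 0) = C(11,0)·0.10^0·0.90^11.
= 0.313811 = 0.3138.

P = 0.3138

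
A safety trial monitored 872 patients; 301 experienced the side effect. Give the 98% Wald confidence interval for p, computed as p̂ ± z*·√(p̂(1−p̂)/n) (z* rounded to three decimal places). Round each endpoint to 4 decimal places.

The sample proportion is 301/872 = 0.34518.
Standard error of p̂: √(0.226032/872) = √0.000259211 = 0.016100.
z* = 2.326 at the 98% level.
Margin = 2.326·0.016100 = 0.03745.
CI: 0.34518 ± 0.03745 = (0.3077, 0.3826).

(0.3077, 0.3826)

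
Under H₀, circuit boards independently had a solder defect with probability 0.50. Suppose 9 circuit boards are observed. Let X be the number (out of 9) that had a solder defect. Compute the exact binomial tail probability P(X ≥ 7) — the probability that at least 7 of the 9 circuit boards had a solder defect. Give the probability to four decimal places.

P = 0.0898

X ~ Binomial(n=9, p=0.50).
P(X ≥ 7) = C(9,7)·0.50^7·0.50^2 + C(9,8)·0.50^8·0.50^1 + C(9,9)·0.50^9·0.50^0.
= 0.070312 + 0.017578 + 0.001953 = 0.0898.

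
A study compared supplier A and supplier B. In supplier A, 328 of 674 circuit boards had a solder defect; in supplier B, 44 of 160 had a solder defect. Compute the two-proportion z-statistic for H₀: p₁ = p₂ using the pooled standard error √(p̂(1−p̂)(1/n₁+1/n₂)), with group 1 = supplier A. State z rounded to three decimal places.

Sample proportions: p̂₁ = 328/674 = 0.48665 and p̂₂ = 44/160 = 0.27500.
Pooled p̂ = (328+44)/(674+160) = 372/834 = 0.44604.
SE = √[p̂(1−p̂)(1/n₁+1/n₂)] = √[0.44604·0.55396·(1/674+1/160)] ≈ 0.043714.
z = 0.21165/0.043714 = 4.842.

z = 4.842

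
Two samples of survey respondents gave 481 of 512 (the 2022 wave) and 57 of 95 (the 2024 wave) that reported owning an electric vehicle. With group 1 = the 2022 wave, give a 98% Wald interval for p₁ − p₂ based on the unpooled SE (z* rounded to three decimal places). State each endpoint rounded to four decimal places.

(0.2200, 0.4589)

p̂₁ = 481/512 = 0.93945, p̂₂ = 57/95 = 0.60000; p̂₁ − p̂₂ = 0.33945.
SE = √(0.000111096 + 0.002526316) = √0.002637412 = 0.051356.
z* = 2.326 at the 98% level. Margin of error = 0.11945.
CI: 0.33945 ± 0.11945 = (0.2200, 0.4589).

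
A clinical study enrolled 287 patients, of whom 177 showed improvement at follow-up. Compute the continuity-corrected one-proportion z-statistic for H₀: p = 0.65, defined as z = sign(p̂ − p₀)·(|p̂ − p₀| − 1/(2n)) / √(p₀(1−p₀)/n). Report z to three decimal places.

z = -1.120

With x = 177 successes in n = 287, p̂ = 0.61672. p̂ − p₀ = -0.033275.
Continuity correction 1/(2n) = 1/574 = 0.001742.
Corrected numerator: |-0.033275| − 0.001742 = 0.031533.
SE₀ = √(0.65·0.35/287) = 0.028155.
z = −0.031533/0.028155 = -1.120.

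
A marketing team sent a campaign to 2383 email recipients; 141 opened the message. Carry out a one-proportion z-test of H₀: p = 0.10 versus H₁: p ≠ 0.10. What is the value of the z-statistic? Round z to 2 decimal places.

Sample proportion p̂ = 141/2383 = 0.05917.
SE₀ = √(0.10·0.90/2383) = 0.006146.
z = (0.05917 − 0.10)/0.006146 = -0.04083/0.006146 = -6.64.

z = -6.64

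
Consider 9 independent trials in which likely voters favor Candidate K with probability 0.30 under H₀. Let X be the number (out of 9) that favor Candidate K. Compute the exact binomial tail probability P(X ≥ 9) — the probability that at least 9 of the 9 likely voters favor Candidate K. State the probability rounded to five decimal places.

P = 0.00002

X ~ Binomial(n=9, p=0.30).
P(X ≥ 9) = C(9,9)·0.30^9·0.70^0.
= 0.000020 = 0.00002.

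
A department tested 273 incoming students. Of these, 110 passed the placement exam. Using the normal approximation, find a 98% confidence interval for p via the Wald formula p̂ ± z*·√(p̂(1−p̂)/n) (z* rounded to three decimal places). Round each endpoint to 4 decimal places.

Sample proportion p̂ = 110/273 = 0.40293.
SE = √(p̂(1−p̂)/n) = √(0.240577/273) = 0.029686.
z* = 2.326 at the 98% level.
Margin = 2.326·0.029686 = 0.06905.
So the interval runs from 0.3339 to 0.4720.

(0.3339, 0.4720)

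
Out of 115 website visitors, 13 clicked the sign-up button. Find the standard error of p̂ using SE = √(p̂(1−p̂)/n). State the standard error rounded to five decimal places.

SE = 0.02953

The sample proportion is 13/115 = 0.11304.
p̂(1−p̂) = 0.100262.
SE = √(0.100262/115) = √0.000871843 = 0.02953.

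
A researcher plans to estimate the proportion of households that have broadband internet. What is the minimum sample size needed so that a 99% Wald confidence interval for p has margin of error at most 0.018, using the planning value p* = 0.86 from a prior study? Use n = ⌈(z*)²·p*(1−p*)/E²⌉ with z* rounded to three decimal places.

n = 2466

z* = 2.576 at the 99% level.
p*(1−p*) = 0.86·0.14 = 0.1204.
Required n before rounding: 6.635776 × 0.1204 / 0.018² = 2465.887.
⌈2465.887⌉ = 2466.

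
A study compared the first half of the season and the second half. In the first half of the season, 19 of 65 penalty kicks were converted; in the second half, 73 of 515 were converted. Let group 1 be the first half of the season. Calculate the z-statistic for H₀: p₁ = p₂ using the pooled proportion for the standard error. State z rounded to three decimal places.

z = 3.131

Sample proportions: p̂₁ = 19/65 = 0.29231 and p̂₂ = 73/515 = 0.14175.
Pooling: p̂ = 92/580 = 0.15862.
Pooled SE = √[0.1334602·0.01732636] ≈ 0.048087.
z = 0.15056/0.048087 = 3.131.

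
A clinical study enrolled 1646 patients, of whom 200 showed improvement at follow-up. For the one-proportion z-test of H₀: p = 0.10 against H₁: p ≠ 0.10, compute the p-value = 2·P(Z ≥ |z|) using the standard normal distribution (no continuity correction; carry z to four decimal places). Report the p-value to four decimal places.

Sample proportion p̂ = 200/1646 = 0.12151.
Null standard error: √(0.10·0.90/1646) = √0.000054678 = 0.007394.
Test statistic (full precision, shown to 4 dp): z = (200/1646 − 0.10)/SE₀ ≈ 2.9085.
From the standard normal, 2·P(Z ≥ |z|) = 0.0036.

p-value = 0.0036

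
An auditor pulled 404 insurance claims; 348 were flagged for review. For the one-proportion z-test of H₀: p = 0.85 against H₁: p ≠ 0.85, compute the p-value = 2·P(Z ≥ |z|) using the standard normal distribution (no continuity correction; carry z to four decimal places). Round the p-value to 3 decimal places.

p-value = 0.522

With x = 348 successes in n = 404, p̂ = 0.86139.
Under H₀, SE = √(p₀(1−p₀)/n) = √(0.85·0.15/404) = √0.000315594 = 0.017765.
z = (p̂ − p₀)/SE = (348/404 − 0.85)/0.017765 ≈ 0.6409.
p-value = 2·P(Z ≥ |z|) with z = 0.6409 → 0.522.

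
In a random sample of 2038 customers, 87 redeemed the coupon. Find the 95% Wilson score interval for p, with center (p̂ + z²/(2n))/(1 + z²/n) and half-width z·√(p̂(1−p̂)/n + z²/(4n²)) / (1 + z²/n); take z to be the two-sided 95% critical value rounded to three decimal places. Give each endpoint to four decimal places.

(0.0347, 0.0524)

p̂ = 87/2038 = 0.04269; z = 1.960, so z² = 3.841600.
1 + z²/n = 1.001885.
Adjusted center: (0.04269 + z²/(2n))/1.001885 = 0.04355.
Radicand: p̂(1−p̂)/n + z²/(4n²) = 0.000020052 + 0.000000231 = 0.000020283.
Half-width = z·√(radicand)/denom = 1.960·0.004504/1.001885 = 0.00881.
Interval: 0.04355 ± 0.00881 → (0.0347, 0.0524).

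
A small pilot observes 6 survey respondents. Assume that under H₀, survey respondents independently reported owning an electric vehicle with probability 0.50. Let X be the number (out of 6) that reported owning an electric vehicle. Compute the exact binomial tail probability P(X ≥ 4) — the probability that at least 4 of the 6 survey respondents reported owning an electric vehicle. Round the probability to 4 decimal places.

X ~ Binomial(n=6, p=0.50).
P(X ≥ 4) = C(6,4)·0.50^4·0.50^2 + C(6,5)·0.50^5·0.50^1 + C(6,6)·0.50^6·0.50^0.
= 0.234375 + 0.093750 + 0.015625 = 0.3438.

P = 0.3438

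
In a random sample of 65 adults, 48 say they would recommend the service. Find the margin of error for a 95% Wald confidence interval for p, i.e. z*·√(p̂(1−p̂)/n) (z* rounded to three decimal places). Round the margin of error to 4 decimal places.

ME = 0.1068

With x = 48 successes in n = 65, p̂ = 0.73846.
SE(p̂) = √(0.73846·0.26154/65) = 0.054510.
z* = 1.960 at the 95% level.
ME = 1.960·0.054510 = 0.1068.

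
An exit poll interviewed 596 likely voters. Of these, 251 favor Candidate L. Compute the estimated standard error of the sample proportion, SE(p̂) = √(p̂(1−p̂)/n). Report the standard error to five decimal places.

SE = 0.02022

Sample proportion p̂ = 251/596 = 0.42114.
p̂(1−p̂) = 0.42114·0.57886 = 0.243781.
SE = √(0.243781/596) = √0.000409029 = 0.02022.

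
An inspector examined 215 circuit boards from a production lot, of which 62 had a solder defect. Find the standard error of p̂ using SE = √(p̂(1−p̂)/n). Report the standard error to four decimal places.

Sample proportion p̂ = 62/215 = 0.28837.
p̂(1−p̂) = 0.205213.
SE = √(0.205213/215) = √0.000954479 = 0.0309.

SE = 0.0309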